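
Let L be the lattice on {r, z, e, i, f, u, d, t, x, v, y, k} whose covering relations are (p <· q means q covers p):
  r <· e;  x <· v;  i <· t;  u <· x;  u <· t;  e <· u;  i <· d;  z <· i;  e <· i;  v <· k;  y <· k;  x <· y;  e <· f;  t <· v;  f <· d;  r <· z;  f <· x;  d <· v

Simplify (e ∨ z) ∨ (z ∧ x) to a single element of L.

e ∨ z = i
z ∧ x = r
i ∨ r = i

i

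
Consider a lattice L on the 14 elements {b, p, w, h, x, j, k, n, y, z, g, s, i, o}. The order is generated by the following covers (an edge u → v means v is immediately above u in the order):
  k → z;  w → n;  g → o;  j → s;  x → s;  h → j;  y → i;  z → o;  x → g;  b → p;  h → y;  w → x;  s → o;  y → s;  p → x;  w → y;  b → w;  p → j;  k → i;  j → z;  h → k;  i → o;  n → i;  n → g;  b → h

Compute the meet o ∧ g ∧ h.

Common lower bounds of {o, g, h}: b.
The greatest among these is b.

b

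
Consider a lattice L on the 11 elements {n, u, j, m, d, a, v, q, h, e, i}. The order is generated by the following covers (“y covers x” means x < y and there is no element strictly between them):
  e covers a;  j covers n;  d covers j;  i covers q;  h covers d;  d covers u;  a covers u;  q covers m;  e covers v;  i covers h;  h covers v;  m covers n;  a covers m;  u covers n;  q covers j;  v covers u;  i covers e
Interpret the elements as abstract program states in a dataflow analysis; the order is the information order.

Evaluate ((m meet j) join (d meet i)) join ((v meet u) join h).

m ∧ j = n
d ∧ i = d
n ∨ d = d
v ∧ u = u
u ∨ h = h
d ∨ h = h

h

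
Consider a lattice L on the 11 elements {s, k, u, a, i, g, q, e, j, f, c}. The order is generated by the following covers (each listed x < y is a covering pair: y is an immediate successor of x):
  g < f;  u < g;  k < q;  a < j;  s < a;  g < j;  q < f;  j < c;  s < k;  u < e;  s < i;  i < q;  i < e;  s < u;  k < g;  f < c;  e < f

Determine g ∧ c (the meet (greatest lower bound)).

Common lower bounds of {g, c}: g, k, s, u.
The greatest among these is g.

g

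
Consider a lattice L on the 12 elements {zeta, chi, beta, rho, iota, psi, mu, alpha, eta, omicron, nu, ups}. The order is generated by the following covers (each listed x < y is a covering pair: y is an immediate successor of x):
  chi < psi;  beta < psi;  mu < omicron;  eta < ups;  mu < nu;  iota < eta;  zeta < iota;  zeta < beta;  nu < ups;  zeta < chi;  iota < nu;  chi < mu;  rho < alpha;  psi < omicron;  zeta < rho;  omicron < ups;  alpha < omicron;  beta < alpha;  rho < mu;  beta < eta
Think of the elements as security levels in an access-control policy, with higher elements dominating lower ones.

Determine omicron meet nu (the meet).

Common lower bounds of {omicron, nu}: chi, mu, rho, zeta.
The greatest among these is mu.

mu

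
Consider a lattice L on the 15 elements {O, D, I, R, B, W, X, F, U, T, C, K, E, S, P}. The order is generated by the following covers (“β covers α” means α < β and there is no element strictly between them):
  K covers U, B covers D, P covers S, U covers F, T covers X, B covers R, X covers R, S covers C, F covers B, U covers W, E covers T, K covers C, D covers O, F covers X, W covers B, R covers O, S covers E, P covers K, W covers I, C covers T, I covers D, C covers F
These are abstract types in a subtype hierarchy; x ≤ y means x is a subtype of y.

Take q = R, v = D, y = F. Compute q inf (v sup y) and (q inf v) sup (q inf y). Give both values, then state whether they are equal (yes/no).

v sup y = F, so q inf (v sup y) = R inf F = R.
q inf v = O and q inf y = R, so (q inf v) sup (q inf y) = O sup R = R.
Equal: yes.

R; R; yes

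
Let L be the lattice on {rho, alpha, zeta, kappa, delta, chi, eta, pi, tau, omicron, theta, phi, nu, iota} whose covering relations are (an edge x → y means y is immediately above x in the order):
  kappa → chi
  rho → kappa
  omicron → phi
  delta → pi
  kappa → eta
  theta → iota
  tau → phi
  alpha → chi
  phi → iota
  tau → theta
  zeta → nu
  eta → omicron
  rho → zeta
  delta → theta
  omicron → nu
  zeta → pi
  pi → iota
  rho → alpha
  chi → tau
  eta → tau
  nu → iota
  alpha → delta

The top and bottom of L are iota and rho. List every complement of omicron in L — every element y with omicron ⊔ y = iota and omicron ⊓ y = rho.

Need y with omicron ∨ y = iota and omicron ∧ y = rho.
Checking each element gives: delta, pi.

delta, pi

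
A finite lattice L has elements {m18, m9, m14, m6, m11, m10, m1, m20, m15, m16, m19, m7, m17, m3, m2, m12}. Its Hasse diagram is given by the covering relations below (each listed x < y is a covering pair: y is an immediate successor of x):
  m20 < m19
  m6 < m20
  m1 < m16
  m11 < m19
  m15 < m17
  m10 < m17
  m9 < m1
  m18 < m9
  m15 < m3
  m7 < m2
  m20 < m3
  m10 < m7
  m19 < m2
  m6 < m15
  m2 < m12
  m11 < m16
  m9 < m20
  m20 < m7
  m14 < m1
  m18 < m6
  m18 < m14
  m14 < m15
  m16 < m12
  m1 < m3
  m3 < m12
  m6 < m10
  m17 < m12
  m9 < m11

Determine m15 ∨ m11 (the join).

Common upper bounds of {m15, m11}: m12.
The least among these is m12.

m12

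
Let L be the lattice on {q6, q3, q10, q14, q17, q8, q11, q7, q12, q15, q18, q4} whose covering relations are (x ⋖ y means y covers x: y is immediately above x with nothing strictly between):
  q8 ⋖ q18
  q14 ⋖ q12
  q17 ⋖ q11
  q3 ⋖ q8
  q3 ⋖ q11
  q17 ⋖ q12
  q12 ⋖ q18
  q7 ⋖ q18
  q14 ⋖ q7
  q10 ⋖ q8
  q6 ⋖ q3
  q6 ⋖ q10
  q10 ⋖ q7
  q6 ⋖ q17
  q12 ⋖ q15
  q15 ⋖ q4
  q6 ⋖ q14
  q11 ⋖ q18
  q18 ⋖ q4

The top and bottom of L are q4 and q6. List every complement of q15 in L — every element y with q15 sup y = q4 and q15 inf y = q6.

Need y with q15 ∨ y = q4 and q15 ∧ y = q6.
Checking each element gives: q10, q3, q8.

q10, q3, q8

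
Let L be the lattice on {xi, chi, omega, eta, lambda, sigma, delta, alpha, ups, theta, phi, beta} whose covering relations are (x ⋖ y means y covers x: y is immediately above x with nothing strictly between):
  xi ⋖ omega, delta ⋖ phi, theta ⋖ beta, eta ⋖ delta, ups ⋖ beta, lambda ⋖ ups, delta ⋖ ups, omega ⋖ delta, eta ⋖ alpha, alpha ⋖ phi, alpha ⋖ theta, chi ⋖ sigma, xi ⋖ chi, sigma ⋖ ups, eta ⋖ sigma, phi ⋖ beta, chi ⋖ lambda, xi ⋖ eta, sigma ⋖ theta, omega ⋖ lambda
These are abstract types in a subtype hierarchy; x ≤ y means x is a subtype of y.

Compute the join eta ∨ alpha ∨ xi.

alpha

Common upper bounds of {eta, alpha, xi}: alpha, beta, phi, theta.
The least among these is alpha.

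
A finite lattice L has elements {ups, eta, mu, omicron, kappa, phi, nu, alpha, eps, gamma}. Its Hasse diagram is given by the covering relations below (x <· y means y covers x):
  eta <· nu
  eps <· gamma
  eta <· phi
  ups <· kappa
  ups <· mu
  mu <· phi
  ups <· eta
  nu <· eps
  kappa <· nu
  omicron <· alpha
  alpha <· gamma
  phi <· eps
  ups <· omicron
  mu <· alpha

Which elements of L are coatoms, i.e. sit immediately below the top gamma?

The coatoms are exactly the elements covered by gamma: alpha, eps.

alpha, eps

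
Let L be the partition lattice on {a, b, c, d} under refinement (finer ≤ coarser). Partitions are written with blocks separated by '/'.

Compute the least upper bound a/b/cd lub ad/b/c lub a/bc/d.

Common upper bounds of {a/b/cd, ad/b/c, a/bc/d}: abcd.
The least among these is abcd.

abcd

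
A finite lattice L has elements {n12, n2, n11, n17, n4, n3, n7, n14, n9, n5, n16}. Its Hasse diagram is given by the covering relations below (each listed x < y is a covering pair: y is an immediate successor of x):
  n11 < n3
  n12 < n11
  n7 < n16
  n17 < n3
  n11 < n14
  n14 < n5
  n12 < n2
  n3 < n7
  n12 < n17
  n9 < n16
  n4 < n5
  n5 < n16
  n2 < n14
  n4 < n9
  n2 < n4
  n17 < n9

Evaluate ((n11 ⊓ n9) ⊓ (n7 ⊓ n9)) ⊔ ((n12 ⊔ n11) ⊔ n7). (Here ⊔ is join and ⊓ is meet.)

n7

n11 ∧ n9 = n12
n7 ∧ n9 = n17
n12 ∧ n17 = n12
n12 ∨ n11 = n11
n11 ∨ n7 = n7
n12 ∨ n7 = n7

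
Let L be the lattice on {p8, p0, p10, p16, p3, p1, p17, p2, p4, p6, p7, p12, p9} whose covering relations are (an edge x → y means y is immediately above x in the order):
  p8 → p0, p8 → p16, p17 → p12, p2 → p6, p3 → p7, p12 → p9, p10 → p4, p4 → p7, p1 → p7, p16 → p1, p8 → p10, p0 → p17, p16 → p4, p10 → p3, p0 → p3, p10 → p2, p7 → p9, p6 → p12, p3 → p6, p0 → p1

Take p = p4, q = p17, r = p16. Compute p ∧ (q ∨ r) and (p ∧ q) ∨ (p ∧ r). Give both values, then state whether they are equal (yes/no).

q ∨ r = p9, so p ∧ (q ∨ r) = p4 ∧ p9 = p4.
p ∧ q = p8 and p ∧ r = p16, so (p ∧ q) ∨ (p ∧ r) = p8 ∨ p16 = p16.
Equal: no.

p4; p16; no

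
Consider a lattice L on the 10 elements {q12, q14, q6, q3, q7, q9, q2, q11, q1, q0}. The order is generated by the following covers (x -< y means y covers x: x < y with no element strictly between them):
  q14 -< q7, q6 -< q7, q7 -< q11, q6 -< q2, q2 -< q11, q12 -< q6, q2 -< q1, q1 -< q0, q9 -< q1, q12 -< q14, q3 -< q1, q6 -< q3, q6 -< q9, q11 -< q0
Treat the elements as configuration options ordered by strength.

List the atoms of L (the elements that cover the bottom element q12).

The atoms are exactly the elements that cover q12: q14, q6.

q14, q6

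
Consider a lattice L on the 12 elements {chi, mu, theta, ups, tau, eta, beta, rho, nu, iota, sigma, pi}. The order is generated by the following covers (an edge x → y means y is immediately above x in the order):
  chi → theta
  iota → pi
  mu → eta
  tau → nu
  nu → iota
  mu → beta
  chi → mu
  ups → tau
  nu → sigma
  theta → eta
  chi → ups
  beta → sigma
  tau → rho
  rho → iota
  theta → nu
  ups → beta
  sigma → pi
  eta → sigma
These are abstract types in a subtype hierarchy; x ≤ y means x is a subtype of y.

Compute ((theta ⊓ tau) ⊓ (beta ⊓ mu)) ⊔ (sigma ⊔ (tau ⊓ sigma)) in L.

sigma

theta ∧ tau = chi
beta ∧ mu = mu
chi ∧ mu = chi
tau ∧ sigma = tau
sigma ∨ tau = sigma
chi ∨ sigma = sigma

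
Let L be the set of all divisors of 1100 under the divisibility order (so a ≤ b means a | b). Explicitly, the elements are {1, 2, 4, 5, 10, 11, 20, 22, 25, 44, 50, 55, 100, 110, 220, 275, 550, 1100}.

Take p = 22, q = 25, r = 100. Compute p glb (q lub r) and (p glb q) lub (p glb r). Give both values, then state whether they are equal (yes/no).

q lub r = 100, so p glb (q lub r) = 22 glb 100 = 2.
p glb q = 1 and p glb r = 2, so (p glb q) lub (p glb r) = 1 lub 2 = 2.
Equal: yes.

2; 2; yes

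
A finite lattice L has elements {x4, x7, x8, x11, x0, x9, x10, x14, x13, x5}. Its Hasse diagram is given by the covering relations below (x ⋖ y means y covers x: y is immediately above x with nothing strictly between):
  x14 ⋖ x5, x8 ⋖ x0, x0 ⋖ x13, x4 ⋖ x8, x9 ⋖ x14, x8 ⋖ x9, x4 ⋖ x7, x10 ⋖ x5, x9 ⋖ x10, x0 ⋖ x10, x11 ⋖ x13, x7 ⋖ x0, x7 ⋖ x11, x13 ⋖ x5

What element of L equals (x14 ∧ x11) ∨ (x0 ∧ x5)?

x14 ∧ x11 = x4
x0 ∧ x5 = x0
x4 ∨ x0 = x0

x0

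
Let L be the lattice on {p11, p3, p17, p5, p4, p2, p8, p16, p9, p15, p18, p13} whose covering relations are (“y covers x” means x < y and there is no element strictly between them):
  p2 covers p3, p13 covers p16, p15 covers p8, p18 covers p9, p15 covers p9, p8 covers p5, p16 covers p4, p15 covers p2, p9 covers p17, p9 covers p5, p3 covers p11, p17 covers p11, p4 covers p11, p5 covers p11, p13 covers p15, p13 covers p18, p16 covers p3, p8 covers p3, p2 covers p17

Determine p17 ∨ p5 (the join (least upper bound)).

p9

Common upper bounds of {p17, p5}: p13, p15, p18, p9.
The least among these is p9.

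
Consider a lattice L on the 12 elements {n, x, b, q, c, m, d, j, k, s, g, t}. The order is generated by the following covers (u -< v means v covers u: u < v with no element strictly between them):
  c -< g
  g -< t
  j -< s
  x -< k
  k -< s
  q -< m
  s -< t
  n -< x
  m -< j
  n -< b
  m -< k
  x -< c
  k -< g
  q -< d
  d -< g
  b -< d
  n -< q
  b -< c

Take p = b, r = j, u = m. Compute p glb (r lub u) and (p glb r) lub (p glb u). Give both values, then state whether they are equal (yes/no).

n; n; yes

r lub u = j, so p glb (r lub u) = b glb j = n.
p glb r = n and p glb u = n, so (p glb r) lub (p glb u) = n lub n = n.
Equal: yes.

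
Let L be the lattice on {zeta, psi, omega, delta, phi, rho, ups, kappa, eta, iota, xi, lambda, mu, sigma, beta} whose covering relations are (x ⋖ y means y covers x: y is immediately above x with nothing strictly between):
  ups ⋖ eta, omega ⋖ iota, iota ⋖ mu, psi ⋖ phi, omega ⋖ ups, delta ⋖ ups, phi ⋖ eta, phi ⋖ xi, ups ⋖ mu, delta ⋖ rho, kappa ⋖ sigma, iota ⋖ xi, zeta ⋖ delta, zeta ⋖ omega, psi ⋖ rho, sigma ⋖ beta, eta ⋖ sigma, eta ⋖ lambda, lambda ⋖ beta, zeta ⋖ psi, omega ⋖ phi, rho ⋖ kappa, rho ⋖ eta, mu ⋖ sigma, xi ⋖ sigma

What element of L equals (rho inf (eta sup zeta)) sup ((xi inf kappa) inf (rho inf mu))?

eta ∨ zeta = eta
rho ∧ eta = rho
xi ∧ kappa = psi
rho ∧ mu = delta
psi ∧ delta = zeta
rho ∨ zeta = rho

rho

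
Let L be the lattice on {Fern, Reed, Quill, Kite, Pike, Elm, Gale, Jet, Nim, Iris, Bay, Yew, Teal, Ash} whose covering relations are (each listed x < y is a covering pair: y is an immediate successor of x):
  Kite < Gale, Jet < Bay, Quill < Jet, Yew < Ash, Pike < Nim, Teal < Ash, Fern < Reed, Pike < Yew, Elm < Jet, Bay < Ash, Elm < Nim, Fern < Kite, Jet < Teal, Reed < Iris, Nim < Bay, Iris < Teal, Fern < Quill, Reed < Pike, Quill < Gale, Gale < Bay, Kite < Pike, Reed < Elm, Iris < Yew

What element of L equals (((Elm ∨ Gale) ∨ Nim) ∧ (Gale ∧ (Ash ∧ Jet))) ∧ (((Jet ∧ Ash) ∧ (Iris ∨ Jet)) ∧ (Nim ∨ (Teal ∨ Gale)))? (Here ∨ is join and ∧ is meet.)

Elm ∨ Gale = Bay
Bay ∨ Nim = Bay
Ash ∧ Jet = Jet
Gale ∧ Jet = Quill
Bay ∧ Quill = Quill
Jet ∧ Ash = Jet
Iris ∨ Jet = Teal
Jet ∧ Teal = Jet
Teal ∨ Gale = Ash
Nim ∨ Ash = Ash
Jet ∧ Ash = Jet
Quill ∧ Jet = Quill

Quill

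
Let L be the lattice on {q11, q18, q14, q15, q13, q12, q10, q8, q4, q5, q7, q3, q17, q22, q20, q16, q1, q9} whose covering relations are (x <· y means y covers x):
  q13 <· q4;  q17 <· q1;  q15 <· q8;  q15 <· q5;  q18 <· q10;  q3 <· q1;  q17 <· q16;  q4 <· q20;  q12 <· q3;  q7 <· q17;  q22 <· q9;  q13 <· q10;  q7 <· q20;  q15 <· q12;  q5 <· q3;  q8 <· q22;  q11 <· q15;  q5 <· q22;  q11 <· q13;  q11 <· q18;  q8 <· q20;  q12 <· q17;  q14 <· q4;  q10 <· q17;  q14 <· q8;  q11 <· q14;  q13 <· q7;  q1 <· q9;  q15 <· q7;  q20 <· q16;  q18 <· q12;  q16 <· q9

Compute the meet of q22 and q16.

q8

Common lower bounds of {q22, q16}: q11, q14, q15, q8.
The greatest among these is q8.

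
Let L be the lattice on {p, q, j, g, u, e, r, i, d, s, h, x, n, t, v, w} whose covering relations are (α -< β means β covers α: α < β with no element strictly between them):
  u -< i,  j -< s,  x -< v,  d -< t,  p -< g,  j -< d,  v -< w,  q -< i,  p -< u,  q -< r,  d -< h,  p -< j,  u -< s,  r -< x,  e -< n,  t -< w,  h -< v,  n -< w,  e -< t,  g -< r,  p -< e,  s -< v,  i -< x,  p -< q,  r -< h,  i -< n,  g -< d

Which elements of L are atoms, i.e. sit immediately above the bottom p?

e, g, j, q, u

The atoms are exactly the elements that cover p: e, g, j, q, u.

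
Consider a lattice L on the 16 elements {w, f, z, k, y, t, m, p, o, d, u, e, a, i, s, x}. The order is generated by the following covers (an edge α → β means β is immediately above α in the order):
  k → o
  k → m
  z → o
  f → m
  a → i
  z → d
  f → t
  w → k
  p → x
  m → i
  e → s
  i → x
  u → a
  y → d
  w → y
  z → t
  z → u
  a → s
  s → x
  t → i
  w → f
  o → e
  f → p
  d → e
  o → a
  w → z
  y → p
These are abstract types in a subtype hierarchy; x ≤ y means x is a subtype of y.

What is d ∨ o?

e

Common upper bounds of {d, o}: e, s, x.
The least among these is e.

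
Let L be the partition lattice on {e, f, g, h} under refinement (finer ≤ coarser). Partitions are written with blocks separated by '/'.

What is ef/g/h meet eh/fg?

The meet (common refinement) of ef/g/h and eh/fg intersects blocks pairwise, giving e/f/g/h.

e/f/g/h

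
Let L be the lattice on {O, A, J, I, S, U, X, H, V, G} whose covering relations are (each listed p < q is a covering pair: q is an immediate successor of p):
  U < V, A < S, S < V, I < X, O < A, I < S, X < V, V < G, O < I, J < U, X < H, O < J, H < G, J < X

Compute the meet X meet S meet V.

I

Common lower bounds of {X, S, V}: I, O.
The greatest among these is I.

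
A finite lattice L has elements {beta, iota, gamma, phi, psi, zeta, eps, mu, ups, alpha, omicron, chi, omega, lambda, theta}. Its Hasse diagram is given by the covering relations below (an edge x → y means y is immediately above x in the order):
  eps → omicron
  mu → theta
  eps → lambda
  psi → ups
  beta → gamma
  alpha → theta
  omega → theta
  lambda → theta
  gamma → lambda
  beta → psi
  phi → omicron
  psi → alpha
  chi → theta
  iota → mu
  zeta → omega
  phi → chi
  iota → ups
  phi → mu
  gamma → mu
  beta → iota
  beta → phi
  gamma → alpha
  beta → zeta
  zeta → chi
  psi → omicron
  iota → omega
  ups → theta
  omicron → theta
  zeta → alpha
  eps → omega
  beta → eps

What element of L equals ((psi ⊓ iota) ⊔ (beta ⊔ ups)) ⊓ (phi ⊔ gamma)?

psi ∧ iota = beta
beta ∨ ups = ups
beta ∨ ups = ups
phi ∨ gamma = mu
ups ∧ mu = iota

iota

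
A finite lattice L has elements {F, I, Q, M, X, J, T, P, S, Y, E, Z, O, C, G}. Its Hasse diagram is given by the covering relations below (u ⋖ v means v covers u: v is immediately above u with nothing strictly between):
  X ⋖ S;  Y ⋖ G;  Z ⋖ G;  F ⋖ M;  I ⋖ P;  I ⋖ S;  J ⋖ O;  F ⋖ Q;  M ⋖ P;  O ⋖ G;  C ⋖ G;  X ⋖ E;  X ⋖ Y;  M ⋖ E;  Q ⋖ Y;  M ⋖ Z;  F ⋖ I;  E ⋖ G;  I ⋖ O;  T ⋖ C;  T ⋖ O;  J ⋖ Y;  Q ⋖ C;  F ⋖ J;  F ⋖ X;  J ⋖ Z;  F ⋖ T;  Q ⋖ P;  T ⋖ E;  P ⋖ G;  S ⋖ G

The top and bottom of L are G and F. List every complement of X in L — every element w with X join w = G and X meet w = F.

Need w with X ∨ w = G and X ∧ w = F.
Checking each element gives: C, O, P, Z.

C, O, P, Z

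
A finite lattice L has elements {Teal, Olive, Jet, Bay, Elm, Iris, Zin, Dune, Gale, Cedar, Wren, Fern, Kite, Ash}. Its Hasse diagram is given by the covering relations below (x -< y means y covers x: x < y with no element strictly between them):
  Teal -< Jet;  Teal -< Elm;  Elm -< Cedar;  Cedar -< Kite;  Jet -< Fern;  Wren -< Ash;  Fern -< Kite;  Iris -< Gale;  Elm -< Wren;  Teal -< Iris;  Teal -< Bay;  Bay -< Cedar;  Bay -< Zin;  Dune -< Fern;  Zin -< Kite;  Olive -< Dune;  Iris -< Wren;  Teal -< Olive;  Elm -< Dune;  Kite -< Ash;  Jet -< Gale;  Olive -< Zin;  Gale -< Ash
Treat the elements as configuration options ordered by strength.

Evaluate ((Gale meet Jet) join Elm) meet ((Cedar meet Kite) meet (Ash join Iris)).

Elm

Gale ∧ Jet = Jet
Jet ∨ Elm = Fern
Cedar ∧ Kite = Cedar
Ash ∨ Iris = Ash
Cedar ∧ Ash = Cedar
Fern ∧ Cedar = Elm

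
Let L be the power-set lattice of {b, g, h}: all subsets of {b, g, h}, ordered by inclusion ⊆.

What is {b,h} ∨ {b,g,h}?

Common upper bounds of {{b,h}, {b,g,h}}: {b,g,h}.
The least among these is {b,g,h}.

{b,g,h}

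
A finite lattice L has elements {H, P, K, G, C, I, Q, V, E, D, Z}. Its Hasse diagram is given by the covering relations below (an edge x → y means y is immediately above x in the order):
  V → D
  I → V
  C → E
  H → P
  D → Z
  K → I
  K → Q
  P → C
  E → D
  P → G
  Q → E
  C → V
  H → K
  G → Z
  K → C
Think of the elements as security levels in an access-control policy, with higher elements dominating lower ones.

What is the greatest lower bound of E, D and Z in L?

Common lower bounds of {E, D, Z}: C, E, H, K, P, Q.
The greatest among these is E.

E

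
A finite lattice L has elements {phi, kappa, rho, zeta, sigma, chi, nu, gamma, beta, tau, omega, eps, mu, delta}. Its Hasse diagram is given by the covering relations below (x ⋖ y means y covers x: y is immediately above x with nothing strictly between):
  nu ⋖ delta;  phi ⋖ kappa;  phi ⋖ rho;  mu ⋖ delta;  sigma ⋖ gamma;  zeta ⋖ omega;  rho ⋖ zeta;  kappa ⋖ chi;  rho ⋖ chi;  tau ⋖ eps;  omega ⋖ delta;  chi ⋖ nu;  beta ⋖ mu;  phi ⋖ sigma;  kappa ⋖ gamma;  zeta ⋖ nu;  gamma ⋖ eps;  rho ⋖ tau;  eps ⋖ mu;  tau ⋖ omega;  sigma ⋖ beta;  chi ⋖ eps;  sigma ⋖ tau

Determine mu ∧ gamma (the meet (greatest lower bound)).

Common lower bounds of {mu, gamma}: gamma, kappa, phi, sigma.
The greatest among these is gamma.

gamma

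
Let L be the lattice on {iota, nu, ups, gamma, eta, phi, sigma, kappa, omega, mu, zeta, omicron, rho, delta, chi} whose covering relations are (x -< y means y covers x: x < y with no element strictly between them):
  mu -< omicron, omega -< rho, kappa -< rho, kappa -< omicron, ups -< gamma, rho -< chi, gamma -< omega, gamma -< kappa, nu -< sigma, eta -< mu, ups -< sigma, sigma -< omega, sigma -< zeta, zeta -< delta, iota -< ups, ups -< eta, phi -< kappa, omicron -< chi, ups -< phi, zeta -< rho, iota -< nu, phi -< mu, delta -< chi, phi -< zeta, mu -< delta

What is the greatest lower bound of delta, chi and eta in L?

Common lower bounds of {delta, chi, eta}: eta, iota, ups.
The greatest among these is eta.

eta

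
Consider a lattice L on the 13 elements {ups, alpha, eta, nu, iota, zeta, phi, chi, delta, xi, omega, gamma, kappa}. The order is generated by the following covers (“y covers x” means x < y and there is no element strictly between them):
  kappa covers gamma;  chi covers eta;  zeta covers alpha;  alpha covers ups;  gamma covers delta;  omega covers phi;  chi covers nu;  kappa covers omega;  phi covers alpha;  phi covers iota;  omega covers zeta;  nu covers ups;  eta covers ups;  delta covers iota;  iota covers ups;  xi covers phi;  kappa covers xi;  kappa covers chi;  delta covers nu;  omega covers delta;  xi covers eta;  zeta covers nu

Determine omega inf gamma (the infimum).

delta

Common lower bounds of {omega, gamma}: delta, iota, nu, ups.
The greatest among these is delta.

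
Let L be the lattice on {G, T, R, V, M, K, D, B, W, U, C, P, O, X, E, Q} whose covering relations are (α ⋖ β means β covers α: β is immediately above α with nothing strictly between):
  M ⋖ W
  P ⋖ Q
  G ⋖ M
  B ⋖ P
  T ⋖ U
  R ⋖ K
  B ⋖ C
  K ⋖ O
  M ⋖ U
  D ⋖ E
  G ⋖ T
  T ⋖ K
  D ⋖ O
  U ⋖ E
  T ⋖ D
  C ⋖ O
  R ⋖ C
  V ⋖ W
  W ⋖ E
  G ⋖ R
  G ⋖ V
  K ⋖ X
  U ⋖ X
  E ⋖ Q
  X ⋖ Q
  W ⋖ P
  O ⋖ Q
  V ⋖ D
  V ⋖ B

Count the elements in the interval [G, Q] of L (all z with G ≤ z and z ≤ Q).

The interval [G, Q] = {B, C, D, E, G, K, M, O, P, Q, R, T, U, V, W, X}, which has 16 elements.

16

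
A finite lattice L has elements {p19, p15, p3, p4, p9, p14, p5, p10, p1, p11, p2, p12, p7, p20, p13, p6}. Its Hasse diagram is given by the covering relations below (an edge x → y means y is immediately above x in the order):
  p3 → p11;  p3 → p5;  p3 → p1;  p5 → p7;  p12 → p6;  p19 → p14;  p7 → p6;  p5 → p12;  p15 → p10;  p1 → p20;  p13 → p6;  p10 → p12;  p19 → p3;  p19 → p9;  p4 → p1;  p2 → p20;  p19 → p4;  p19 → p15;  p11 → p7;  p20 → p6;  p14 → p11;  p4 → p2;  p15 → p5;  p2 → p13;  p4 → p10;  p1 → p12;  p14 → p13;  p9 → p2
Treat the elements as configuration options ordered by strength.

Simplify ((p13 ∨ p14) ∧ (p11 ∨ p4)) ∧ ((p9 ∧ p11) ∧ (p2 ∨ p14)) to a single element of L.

p19

p13 ∨ p14 = p13
p11 ∨ p4 = p6
p13 ∧ p6 = p13
p9 ∧ p11 = p19
p2 ∨ p14 = p13
p19 ∧ p13 = p19
p13 ∧ p19 = p19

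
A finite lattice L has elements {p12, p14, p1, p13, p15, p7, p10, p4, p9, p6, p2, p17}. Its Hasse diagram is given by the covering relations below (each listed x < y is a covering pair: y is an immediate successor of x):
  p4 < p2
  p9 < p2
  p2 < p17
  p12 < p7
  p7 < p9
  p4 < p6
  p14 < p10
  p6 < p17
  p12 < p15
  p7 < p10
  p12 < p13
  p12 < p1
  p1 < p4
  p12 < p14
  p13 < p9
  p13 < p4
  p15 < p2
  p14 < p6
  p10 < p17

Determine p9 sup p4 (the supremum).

Common upper bounds of {p9, p4}: p17, p2.
The least among these is p2.

p2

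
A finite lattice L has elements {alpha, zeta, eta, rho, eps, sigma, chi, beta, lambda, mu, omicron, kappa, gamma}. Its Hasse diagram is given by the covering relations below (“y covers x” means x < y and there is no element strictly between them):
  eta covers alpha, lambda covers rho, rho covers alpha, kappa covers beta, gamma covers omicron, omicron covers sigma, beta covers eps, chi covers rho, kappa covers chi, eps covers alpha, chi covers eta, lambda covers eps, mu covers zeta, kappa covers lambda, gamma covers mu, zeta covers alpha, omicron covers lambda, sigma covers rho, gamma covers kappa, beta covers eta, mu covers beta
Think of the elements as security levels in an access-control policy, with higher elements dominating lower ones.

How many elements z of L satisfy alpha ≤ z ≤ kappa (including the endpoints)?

The interval [alpha, kappa] = {alpha, beta, chi, eps, eta, kappa, lambda, rho}, which has 8 elements.

8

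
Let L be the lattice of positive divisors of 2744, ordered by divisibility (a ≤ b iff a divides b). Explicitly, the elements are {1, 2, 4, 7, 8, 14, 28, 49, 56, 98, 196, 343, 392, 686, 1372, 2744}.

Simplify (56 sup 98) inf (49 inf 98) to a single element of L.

56 ∨ 98 = 392
49 ∧ 98 = 49
392 ∧ 49 = 49

49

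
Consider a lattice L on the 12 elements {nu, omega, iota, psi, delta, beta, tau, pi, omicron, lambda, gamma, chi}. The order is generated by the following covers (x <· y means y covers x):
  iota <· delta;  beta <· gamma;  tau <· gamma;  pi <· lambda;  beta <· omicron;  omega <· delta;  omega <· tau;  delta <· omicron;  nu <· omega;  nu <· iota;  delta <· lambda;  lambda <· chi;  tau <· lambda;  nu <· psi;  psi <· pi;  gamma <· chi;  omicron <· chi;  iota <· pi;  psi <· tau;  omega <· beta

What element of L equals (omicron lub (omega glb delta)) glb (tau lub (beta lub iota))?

omega ∧ delta = omega
omicron ∨ omega = omicron
beta ∨ iota = omicron
tau ∨ omicron = chi
omicron ∧ chi = omicron

omicron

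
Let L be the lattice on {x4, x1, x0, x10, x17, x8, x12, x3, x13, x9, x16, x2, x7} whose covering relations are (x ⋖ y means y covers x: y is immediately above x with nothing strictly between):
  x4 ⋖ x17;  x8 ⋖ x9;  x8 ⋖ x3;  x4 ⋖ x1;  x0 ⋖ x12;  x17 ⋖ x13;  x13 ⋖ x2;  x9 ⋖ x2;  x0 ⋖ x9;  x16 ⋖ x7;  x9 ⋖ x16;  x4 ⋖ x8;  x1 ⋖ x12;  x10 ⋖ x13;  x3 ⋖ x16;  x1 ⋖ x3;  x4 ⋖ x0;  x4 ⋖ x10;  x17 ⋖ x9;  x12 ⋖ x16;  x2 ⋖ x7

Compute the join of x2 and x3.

x7

Common upper bounds of {x2, x3}: x7.
The least among these is x7.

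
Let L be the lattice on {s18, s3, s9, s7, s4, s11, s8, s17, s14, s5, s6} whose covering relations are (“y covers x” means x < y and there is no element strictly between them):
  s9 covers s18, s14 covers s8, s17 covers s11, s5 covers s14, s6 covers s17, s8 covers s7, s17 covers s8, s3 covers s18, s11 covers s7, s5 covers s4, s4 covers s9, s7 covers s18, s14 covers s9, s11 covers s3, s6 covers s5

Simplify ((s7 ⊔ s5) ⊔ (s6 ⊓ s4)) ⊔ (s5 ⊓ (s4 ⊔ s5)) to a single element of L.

s5

s7 ∨ s5 = s5
s6 ∧ s4 = s4
s5 ∨ s4 = s5
s4 ∨ s5 = s5
s5 ∧ s5 = s5
s5 ∨ s5 = s5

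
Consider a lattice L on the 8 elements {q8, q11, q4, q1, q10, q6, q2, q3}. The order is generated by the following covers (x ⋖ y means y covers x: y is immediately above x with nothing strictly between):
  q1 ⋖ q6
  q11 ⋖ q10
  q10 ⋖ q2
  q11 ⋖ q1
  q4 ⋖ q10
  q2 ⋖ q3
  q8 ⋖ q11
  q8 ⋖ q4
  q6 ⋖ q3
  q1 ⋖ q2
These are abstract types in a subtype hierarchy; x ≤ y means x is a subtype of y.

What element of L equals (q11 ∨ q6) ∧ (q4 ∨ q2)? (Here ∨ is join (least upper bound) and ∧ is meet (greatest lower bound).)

q1

q11 ∨ q6 = q6
q4 ∨ q2 = q2
q6 ∧ q2 = q1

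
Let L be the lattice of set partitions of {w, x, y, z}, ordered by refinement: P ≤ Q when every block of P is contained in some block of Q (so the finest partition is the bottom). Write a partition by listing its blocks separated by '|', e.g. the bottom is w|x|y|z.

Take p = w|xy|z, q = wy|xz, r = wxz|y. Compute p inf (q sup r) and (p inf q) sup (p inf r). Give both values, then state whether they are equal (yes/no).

q sup r = wxyz, so p inf (q sup r) = w|xy|z inf wxyz = w|xy|z.
p inf q = w|x|y|z and p inf r = w|x|y|z, so (p inf q) sup (p inf r) = w|x|y|z sup w|x|y|z = w|x|y|z.
Equal: no.

w|xy|z; w|x|y|z; no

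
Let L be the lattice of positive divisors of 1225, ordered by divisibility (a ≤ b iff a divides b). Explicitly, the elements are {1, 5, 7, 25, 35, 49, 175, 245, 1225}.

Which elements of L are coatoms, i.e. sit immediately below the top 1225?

175, 245

The coatoms are exactly the elements covered by 1225: 175, 245.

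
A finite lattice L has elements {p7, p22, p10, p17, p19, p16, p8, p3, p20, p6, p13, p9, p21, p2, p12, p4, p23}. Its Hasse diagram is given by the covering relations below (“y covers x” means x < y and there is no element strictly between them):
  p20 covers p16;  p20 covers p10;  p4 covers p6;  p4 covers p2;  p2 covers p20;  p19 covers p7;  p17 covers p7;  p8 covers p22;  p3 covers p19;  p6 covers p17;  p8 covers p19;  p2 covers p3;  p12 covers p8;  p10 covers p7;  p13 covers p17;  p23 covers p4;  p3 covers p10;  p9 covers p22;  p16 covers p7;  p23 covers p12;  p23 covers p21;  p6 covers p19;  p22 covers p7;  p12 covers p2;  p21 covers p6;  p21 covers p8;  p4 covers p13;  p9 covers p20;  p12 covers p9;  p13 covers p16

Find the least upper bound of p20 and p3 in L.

Common upper bounds of {p20, p3}: p12, p2, p23, p4.
The least among these is p2.

p2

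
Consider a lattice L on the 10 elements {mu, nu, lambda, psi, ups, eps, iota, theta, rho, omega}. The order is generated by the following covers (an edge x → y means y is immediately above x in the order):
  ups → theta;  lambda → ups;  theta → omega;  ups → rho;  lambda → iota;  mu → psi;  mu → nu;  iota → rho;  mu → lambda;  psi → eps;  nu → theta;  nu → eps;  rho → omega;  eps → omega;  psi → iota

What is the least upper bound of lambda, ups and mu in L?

ups

Common upper bounds of {lambda, ups, mu}: omega, rho, theta, ups.
The least among these is ups.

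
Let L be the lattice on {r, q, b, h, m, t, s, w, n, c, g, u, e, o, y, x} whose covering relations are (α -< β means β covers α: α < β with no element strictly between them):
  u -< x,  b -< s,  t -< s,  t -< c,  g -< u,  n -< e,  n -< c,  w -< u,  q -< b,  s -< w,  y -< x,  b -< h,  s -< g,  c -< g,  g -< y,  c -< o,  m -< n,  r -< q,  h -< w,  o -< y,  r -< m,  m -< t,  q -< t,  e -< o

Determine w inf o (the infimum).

t

Common lower bounds of {w, o}: m, q, r, t.
The greatest among these is t.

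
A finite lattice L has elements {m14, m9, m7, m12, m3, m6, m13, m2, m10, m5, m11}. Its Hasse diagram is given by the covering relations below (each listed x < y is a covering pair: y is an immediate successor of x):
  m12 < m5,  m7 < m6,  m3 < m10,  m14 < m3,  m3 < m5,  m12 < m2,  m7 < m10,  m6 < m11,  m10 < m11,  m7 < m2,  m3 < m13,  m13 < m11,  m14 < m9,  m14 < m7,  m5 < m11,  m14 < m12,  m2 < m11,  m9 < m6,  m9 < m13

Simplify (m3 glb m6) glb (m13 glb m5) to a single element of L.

m3 ∧ m6 = m14
m13 ∧ m5 = m3
m14 ∧ m3 = m14

m14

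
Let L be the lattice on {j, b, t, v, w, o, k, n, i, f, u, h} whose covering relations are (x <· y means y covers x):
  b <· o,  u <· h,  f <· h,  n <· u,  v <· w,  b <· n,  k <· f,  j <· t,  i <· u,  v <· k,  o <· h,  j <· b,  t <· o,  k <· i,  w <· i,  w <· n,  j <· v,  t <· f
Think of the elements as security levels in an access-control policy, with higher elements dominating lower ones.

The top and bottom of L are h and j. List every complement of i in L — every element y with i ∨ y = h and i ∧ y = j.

o, t

Need y with i ∨ y = h and i ∧ y = j.
Checking each element gives: o, t.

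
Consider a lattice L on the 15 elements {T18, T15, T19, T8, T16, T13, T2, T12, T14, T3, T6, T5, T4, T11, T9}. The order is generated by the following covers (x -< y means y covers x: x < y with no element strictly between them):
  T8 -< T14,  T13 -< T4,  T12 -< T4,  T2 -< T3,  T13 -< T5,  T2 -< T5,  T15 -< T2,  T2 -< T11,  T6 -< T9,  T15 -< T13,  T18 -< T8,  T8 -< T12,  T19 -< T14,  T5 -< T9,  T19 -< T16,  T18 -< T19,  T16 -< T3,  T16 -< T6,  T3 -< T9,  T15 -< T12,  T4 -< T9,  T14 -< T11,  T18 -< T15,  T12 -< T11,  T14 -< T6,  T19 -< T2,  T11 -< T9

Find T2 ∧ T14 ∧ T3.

Common lower bounds of {T2, T14, T3}: T18, T19.
The greatest among these is T19.

T19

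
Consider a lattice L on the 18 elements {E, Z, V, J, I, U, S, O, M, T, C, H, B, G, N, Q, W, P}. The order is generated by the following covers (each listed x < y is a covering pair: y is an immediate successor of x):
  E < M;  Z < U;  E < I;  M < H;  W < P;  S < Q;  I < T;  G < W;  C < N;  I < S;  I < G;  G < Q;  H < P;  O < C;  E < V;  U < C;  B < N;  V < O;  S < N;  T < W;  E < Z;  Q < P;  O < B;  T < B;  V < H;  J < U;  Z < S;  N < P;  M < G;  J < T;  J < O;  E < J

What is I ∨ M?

G

Common upper bounds of {I, M}: G, P, Q, W.
The least among these is G.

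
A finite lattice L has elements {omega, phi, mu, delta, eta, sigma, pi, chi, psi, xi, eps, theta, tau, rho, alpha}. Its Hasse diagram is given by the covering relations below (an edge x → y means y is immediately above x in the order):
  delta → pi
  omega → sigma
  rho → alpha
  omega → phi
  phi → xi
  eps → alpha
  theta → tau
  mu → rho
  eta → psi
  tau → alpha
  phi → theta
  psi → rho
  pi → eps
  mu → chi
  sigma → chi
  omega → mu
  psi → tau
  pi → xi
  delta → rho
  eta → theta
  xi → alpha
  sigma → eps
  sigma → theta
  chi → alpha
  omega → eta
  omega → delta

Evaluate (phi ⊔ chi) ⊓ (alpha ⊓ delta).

delta

phi ∨ chi = alpha
alpha ∧ delta = delta
alpha ∧ delta = delta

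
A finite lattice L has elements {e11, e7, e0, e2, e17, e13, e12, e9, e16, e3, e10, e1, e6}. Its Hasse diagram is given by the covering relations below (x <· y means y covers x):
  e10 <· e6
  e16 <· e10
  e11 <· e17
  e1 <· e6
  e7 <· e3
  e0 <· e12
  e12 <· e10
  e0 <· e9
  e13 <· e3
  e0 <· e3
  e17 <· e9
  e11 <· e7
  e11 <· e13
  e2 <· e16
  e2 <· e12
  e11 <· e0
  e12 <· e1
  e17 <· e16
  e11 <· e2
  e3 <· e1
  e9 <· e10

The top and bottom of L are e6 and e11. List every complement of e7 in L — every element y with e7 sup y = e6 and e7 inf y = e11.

e10, e16, e17, e9

Need y with e7 ∨ y = e6 and e7 ∧ y = e11.
Checking each element gives: e10, e16, e17, e9.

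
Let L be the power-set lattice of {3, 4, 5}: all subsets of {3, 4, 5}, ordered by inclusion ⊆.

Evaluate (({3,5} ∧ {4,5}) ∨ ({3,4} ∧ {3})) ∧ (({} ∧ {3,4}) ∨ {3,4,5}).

{3,5} ∧ {4,5} = {5}
{3,4} ∧ {3} = {3}
{5} ∨ {3} = {3,5}
{} ∧ {3,4} = {}
{} ∨ {3,4,5} = {3,4,5}
{3,5} ∧ {3,4,5} = {3,5}

{3,5}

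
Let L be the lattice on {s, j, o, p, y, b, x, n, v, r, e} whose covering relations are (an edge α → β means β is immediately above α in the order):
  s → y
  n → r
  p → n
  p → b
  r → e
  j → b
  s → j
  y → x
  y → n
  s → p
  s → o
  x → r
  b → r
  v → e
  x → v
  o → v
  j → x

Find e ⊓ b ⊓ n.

p

Common lower bounds of {e, b, n}: p, s.
The greatest among these is p.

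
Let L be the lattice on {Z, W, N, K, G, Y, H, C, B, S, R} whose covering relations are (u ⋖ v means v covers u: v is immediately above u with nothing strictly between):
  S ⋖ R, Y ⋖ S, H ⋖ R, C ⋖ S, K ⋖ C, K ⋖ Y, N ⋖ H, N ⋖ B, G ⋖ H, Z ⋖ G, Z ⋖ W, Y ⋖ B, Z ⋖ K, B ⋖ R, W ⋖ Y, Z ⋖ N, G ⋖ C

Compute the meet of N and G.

Z

Common lower bounds of {N, G}: Z.
The greatest among these is Z.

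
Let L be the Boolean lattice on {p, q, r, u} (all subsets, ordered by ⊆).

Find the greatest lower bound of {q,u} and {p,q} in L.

{q}

Under ⊆, meet is intersection: {q,u} ∩ {p,q} = {q}.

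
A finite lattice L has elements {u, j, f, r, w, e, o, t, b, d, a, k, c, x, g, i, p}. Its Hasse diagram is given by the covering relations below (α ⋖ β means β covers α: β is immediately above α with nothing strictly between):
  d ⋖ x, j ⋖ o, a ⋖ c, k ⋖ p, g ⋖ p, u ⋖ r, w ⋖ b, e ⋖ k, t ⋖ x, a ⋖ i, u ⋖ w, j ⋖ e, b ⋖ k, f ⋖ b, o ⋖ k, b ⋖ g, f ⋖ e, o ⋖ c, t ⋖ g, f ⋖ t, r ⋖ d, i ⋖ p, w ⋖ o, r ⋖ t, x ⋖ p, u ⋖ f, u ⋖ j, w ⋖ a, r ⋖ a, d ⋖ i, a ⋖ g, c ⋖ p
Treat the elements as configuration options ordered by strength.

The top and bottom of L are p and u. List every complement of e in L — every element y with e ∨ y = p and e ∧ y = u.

Need y with e ∨ y = p and e ∧ y = u.
Checking each element gives: a, d, i, r.

a, d, i, r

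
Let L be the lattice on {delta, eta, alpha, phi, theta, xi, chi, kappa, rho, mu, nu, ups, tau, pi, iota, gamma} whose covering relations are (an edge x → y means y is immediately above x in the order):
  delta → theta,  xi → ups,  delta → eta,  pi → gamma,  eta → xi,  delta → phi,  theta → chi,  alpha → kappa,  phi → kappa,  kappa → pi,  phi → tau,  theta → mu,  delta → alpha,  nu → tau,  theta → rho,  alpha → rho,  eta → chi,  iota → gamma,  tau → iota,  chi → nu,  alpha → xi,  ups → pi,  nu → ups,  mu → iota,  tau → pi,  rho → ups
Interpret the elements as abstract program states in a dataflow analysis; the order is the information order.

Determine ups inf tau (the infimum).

nu

Common lower bounds of {ups, tau}: chi, delta, eta, nu, theta.
The greatest among these is nu.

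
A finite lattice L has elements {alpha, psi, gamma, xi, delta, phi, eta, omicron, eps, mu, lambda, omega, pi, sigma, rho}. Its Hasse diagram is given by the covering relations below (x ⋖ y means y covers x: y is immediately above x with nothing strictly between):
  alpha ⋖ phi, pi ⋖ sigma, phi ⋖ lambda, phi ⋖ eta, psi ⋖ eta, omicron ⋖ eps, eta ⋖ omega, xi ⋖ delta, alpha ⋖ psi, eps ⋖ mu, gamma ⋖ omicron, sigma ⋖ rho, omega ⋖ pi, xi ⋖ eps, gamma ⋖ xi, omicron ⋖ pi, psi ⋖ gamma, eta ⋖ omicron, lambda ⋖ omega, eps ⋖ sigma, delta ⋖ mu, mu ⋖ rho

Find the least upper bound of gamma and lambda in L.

pi

Common upper bounds of {gamma, lambda}: pi, rho, sigma.
The least among these is pi.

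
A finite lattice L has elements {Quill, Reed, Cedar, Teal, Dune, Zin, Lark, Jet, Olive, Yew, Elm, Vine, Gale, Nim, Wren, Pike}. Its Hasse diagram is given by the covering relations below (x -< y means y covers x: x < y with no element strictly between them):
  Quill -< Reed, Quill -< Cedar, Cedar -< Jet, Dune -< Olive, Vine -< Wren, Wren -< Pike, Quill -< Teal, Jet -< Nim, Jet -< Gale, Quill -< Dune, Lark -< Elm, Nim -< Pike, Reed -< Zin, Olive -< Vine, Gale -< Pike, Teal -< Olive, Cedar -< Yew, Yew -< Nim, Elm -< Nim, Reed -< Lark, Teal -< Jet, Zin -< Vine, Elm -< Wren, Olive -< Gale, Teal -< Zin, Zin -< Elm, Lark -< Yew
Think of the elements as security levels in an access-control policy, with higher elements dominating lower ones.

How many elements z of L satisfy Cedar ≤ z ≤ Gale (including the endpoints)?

The interval [Cedar, Gale] = {Cedar, Gale, Jet}, which has 3 elements.

3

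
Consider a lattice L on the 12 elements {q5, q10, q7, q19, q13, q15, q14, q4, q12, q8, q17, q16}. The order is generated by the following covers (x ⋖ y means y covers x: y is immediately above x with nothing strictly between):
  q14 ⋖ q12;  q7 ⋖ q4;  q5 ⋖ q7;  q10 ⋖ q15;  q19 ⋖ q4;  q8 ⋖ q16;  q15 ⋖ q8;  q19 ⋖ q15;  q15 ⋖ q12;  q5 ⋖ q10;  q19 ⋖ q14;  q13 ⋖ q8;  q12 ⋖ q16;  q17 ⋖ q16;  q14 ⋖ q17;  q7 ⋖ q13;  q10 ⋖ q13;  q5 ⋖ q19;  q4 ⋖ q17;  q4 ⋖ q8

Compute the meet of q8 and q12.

q15

Common lower bounds of {q8, q12}: q10, q15, q19, q5.
The greatest among these is q15.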